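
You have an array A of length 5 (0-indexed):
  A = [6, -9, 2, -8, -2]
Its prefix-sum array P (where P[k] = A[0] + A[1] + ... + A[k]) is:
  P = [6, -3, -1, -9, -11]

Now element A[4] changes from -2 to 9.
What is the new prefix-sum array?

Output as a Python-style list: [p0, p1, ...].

Change: A[4] -2 -> 9, delta = 11
P[k] for k < 4: unchanged (A[4] not included)
P[k] for k >= 4: shift by delta = 11
  P[0] = 6 + 0 = 6
  P[1] = -3 + 0 = -3
  P[2] = -1 + 0 = -1
  P[3] = -9 + 0 = -9
  P[4] = -11 + 11 = 0

Answer: [6, -3, -1, -9, 0]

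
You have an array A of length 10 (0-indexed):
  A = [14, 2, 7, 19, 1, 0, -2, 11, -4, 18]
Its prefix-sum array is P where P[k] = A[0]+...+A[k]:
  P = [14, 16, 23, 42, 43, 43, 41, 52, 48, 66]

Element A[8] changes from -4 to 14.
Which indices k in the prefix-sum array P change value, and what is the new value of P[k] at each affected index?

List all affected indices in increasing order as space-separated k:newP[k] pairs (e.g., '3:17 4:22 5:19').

Answer: 8:66 9:84

Derivation:
P[k] = A[0] + ... + A[k]
P[k] includes A[8] iff k >= 8
Affected indices: 8, 9, ..., 9; delta = 18
  P[8]: 48 + 18 = 66
  P[9]: 66 + 18 = 84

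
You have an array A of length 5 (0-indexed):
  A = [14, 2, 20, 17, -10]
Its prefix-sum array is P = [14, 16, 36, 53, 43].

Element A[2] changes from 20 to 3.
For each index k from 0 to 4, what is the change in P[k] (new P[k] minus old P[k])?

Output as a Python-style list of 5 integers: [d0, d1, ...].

Answer: [0, 0, -17, -17, -17]

Derivation:
Element change: A[2] 20 -> 3, delta = -17
For k < 2: P[k] unchanged, delta_P[k] = 0
For k >= 2: P[k] shifts by exactly -17
Delta array: [0, 0, -17, -17, -17]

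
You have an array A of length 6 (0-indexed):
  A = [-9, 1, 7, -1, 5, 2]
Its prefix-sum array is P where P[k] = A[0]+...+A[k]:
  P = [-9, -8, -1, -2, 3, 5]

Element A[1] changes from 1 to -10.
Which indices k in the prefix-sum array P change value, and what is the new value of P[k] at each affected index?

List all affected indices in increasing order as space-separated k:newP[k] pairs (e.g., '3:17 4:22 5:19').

Answer: 1:-19 2:-12 3:-13 4:-8 5:-6

Derivation:
P[k] = A[0] + ... + A[k]
P[k] includes A[1] iff k >= 1
Affected indices: 1, 2, ..., 5; delta = -11
  P[1]: -8 + -11 = -19
  P[2]: -1 + -11 = -12
  P[3]: -2 + -11 = -13
  P[4]: 3 + -11 = -8
  P[5]: 5 + -11 = -6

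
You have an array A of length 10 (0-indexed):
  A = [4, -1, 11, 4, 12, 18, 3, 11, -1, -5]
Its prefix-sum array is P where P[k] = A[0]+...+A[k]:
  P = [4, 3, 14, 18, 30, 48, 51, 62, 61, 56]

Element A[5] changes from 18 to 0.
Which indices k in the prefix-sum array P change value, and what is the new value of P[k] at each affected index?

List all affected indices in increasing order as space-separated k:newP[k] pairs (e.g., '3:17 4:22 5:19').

Answer: 5:30 6:33 7:44 8:43 9:38

Derivation:
P[k] = A[0] + ... + A[k]
P[k] includes A[5] iff k >= 5
Affected indices: 5, 6, ..., 9; delta = -18
  P[5]: 48 + -18 = 30
  P[6]: 51 + -18 = 33
  P[7]: 62 + -18 = 44
  P[8]: 61 + -18 = 43
  P[9]: 56 + -18 = 38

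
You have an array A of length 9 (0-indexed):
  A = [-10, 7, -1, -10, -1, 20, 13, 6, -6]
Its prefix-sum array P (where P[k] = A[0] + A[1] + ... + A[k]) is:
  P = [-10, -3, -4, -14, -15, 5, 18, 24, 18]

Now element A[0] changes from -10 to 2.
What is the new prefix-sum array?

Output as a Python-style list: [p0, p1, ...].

Answer: [2, 9, 8, -2, -3, 17, 30, 36, 30]

Derivation:
Change: A[0] -10 -> 2, delta = 12
P[k] for k < 0: unchanged (A[0] not included)
P[k] for k >= 0: shift by delta = 12
  P[0] = -10 + 12 = 2
  P[1] = -3 + 12 = 9
  P[2] = -4 + 12 = 8
  P[3] = -14 + 12 = -2
  P[4] = -15 + 12 = -3
  P[5] = 5 + 12 = 17
  P[6] = 18 + 12 = 30
  P[7] = 24 + 12 = 36
  P[8] = 18 + 12 = 30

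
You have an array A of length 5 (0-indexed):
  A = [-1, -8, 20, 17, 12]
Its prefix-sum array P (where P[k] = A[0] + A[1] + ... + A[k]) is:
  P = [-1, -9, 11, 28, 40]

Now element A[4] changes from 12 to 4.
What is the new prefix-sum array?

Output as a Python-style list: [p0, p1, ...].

Change: A[4] 12 -> 4, delta = -8
P[k] for k < 4: unchanged (A[4] not included)
P[k] for k >= 4: shift by delta = -8
  P[0] = -1 + 0 = -1
  P[1] = -9 + 0 = -9
  P[2] = 11 + 0 = 11
  P[3] = 28 + 0 = 28
  P[4] = 40 + -8 = 32

Answer: [-1, -9, 11, 28, 32]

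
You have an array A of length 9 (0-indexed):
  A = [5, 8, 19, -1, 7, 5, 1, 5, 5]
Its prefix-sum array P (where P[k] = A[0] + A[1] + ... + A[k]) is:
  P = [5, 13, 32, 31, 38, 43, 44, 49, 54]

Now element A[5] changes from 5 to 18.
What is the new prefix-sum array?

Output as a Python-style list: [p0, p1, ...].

Answer: [5, 13, 32, 31, 38, 56, 57, 62, 67]

Derivation:
Change: A[5] 5 -> 18, delta = 13
P[k] for k < 5: unchanged (A[5] not included)
P[k] for k >= 5: shift by delta = 13
  P[0] = 5 + 0 = 5
  P[1] = 13 + 0 = 13
  P[2] = 32 + 0 = 32
  P[3] = 31 + 0 = 31
  P[4] = 38 + 0 = 38
  P[5] = 43 + 13 = 56
  P[6] = 44 + 13 = 57
  P[7] = 49 + 13 = 62
  P[8] = 54 + 13 = 67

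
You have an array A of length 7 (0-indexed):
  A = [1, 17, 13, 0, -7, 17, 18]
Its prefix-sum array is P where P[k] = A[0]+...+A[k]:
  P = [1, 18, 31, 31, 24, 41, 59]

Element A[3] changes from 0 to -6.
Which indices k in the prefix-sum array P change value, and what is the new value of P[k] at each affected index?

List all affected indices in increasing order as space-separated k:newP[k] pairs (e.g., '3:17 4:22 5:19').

P[k] = A[0] + ... + A[k]
P[k] includes A[3] iff k >= 3
Affected indices: 3, 4, ..., 6; delta = -6
  P[3]: 31 + -6 = 25
  P[4]: 24 + -6 = 18
  P[5]: 41 + -6 = 35
  P[6]: 59 + -6 = 53

Answer: 3:25 4:18 5:35 6:53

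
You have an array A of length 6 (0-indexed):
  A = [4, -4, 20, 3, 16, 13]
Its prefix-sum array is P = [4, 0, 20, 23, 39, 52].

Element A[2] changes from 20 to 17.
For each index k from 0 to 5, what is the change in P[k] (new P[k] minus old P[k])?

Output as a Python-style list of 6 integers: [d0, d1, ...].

Answer: [0, 0, -3, -3, -3, -3]

Derivation:
Element change: A[2] 20 -> 17, delta = -3
For k < 2: P[k] unchanged, delta_P[k] = 0
For k >= 2: P[k] shifts by exactly -3
Delta array: [0, 0, -3, -3, -3, -3]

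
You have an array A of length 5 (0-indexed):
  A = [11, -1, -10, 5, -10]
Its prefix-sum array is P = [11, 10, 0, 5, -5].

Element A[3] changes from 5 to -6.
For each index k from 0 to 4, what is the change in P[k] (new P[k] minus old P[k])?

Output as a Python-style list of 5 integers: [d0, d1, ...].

Answer: [0, 0, 0, -11, -11]

Derivation:
Element change: A[3] 5 -> -6, delta = -11
For k < 3: P[k] unchanged, delta_P[k] = 0
For k >= 3: P[k] shifts by exactly -11
Delta array: [0, 0, 0, -11, -11]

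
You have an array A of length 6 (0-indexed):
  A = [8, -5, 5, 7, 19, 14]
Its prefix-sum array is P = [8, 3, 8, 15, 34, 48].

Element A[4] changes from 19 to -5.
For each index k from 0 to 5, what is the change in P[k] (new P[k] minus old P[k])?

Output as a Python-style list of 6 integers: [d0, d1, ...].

Element change: A[4] 19 -> -5, delta = -24
For k < 4: P[k] unchanged, delta_P[k] = 0
For k >= 4: P[k] shifts by exactly -24
Delta array: [0, 0, 0, 0, -24, -24]

Answer: [0, 0, 0, 0, -24, -24]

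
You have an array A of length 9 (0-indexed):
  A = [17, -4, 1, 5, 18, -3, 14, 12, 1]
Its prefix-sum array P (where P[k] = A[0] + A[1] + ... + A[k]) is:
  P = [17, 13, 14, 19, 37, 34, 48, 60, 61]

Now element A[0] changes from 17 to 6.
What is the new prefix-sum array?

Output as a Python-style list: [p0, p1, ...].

Answer: [6, 2, 3, 8, 26, 23, 37, 49, 50]

Derivation:
Change: A[0] 17 -> 6, delta = -11
P[k] for k < 0: unchanged (A[0] not included)
P[k] for k >= 0: shift by delta = -11
  P[0] = 17 + -11 = 6
  P[1] = 13 + -11 = 2
  P[2] = 14 + -11 = 3
  P[3] = 19 + -11 = 8
  P[4] = 37 + -11 = 26
  P[5] = 34 + -11 = 23
  P[6] = 48 + -11 = 37
  P[7] = 60 + -11 = 49
  P[8] = 61 + -11 = 50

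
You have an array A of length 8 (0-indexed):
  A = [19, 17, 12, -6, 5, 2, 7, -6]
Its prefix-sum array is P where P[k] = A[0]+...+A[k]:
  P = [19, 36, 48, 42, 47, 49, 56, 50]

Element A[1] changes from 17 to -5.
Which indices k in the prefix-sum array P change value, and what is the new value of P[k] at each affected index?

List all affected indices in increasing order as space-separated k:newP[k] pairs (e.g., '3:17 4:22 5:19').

Answer: 1:14 2:26 3:20 4:25 5:27 6:34 7:28

Derivation:
P[k] = A[0] + ... + A[k]
P[k] includes A[1] iff k >= 1
Affected indices: 1, 2, ..., 7; delta = -22
  P[1]: 36 + -22 = 14
  P[2]: 48 + -22 = 26
  P[3]: 42 + -22 = 20
  P[4]: 47 + -22 = 25
  P[5]: 49 + -22 = 27
  P[6]: 56 + -22 = 34
  P[7]: 50 + -22 = 28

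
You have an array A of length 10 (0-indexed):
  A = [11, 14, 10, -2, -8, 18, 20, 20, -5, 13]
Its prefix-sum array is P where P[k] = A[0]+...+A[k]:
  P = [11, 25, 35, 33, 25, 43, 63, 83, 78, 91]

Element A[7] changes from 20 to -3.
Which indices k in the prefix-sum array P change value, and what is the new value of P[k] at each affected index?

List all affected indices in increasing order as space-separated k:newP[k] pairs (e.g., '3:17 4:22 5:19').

P[k] = A[0] + ... + A[k]
P[k] includes A[7] iff k >= 7
Affected indices: 7, 8, ..., 9; delta = -23
  P[7]: 83 + -23 = 60
  P[8]: 78 + -23 = 55
  P[9]: 91 + -23 = 68

Answer: 7:60 8:55 9:68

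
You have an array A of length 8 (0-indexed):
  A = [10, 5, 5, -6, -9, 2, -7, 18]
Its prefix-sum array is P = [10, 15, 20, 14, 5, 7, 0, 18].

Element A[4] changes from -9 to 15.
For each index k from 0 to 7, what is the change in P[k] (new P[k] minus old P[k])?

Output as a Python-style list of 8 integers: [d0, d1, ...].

Element change: A[4] -9 -> 15, delta = 24
For k < 4: P[k] unchanged, delta_P[k] = 0
For k >= 4: P[k] shifts by exactly 24
Delta array: [0, 0, 0, 0, 24, 24, 24, 24]

Answer: [0, 0, 0, 0, 24, 24, 24, 24]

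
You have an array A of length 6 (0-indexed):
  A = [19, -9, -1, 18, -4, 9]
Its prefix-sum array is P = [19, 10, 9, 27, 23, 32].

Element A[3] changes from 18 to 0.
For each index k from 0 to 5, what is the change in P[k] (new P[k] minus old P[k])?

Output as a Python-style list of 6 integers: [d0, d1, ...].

Answer: [0, 0, 0, -18, -18, -18]

Derivation:
Element change: A[3] 18 -> 0, delta = -18
For k < 3: P[k] unchanged, delta_P[k] = 0
For k >= 3: P[k] shifts by exactly -18
Delta array: [0, 0, 0, -18, -18, -18]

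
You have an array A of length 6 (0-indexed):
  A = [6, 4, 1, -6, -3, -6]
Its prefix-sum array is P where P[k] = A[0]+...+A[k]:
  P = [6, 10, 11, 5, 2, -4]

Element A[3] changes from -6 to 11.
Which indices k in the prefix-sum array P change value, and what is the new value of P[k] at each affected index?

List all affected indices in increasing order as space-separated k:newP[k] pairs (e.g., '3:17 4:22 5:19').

Answer: 3:22 4:19 5:13

Derivation:
P[k] = A[0] + ... + A[k]
P[k] includes A[3] iff k >= 3
Affected indices: 3, 4, ..., 5; delta = 17
  P[3]: 5 + 17 = 22
  P[4]: 2 + 17 = 19
  P[5]: -4 + 17 = 13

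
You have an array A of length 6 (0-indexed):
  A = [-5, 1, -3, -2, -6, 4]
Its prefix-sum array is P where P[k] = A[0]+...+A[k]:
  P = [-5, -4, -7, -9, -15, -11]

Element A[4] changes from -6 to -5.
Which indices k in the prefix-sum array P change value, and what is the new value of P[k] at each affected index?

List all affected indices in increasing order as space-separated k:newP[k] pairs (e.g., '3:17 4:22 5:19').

Answer: 4:-14 5:-10

Derivation:
P[k] = A[0] + ... + A[k]
P[k] includes A[4] iff k >= 4
Affected indices: 4, 5, ..., 5; delta = 1
  P[4]: -15 + 1 = -14
  P[5]: -11 + 1 = -10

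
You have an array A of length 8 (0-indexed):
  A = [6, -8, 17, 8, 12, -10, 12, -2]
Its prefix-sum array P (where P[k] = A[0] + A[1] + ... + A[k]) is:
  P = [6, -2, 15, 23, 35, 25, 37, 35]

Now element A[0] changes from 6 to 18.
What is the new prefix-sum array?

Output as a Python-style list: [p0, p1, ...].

Change: A[0] 6 -> 18, delta = 12
P[k] for k < 0: unchanged (A[0] not included)
P[k] for k >= 0: shift by delta = 12
  P[0] = 6 + 12 = 18
  P[1] = -2 + 12 = 10
  P[2] = 15 + 12 = 27
  P[3] = 23 + 12 = 35
  P[4] = 35 + 12 = 47
  P[5] = 25 + 12 = 37
  P[6] = 37 + 12 = 49
  P[7] = 35 + 12 = 47

Answer: [18, 10, 27, 35, 47, 37, 49, 47]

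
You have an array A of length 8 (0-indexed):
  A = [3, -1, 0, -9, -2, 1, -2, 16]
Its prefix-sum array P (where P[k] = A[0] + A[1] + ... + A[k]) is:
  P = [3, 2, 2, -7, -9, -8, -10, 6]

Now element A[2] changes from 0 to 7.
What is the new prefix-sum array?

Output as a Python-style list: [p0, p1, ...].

Answer: [3, 2, 9, 0, -2, -1, -3, 13]

Derivation:
Change: A[2] 0 -> 7, delta = 7
P[k] for k < 2: unchanged (A[2] not included)
P[k] for k >= 2: shift by delta = 7
  P[0] = 3 + 0 = 3
  P[1] = 2 + 0 = 2
  P[2] = 2 + 7 = 9
  P[3] = -7 + 7 = 0
  P[4] = -9 + 7 = -2
  P[5] = -8 + 7 = -1
  P[6] = -10 + 7 = -3
  P[7] = 6 + 7 = 13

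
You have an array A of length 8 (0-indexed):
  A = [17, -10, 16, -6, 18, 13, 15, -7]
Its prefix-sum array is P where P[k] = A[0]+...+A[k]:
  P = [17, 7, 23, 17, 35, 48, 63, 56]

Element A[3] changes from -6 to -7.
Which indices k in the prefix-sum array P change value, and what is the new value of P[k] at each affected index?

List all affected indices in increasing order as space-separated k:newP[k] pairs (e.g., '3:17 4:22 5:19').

P[k] = A[0] + ... + A[k]
P[k] includes A[3] iff k >= 3
Affected indices: 3, 4, ..., 7; delta = -1
  P[3]: 17 + -1 = 16
  P[4]: 35 + -1 = 34
  P[5]: 48 + -1 = 47
  P[6]: 63 + -1 = 62
  P[7]: 56 + -1 = 55

Answer: 3:16 4:34 5:47 6:62 7:55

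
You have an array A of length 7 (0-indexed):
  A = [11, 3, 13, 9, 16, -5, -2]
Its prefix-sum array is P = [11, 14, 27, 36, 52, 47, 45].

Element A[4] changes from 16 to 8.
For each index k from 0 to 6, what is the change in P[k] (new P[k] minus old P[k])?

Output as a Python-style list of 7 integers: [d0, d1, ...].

Element change: A[4] 16 -> 8, delta = -8
For k < 4: P[k] unchanged, delta_P[k] = 0
For k >= 4: P[k] shifts by exactly -8
Delta array: [0, 0, 0, 0, -8, -8, -8]

Answer: [0, 0, 0, 0, -8, -8, -8]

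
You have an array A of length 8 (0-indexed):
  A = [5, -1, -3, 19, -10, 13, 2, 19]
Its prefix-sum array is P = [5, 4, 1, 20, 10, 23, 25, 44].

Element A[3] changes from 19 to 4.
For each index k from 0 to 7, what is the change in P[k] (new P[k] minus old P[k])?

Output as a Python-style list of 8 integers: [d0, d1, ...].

Element change: A[3] 19 -> 4, delta = -15
For k < 3: P[k] unchanged, delta_P[k] = 0
For k >= 3: P[k] shifts by exactly -15
Delta array: [0, 0, 0, -15, -15, -15, -15, -15]

Answer: [0, 0, 0, -15, -15, -15, -15, -15]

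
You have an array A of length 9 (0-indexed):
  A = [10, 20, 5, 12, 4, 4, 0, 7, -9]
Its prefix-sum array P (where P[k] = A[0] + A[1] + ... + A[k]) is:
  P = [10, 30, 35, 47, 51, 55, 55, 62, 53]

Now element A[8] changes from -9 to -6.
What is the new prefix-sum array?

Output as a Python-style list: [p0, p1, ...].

Answer: [10, 30, 35, 47, 51, 55, 55, 62, 56]

Derivation:
Change: A[8] -9 -> -6, delta = 3
P[k] for k < 8: unchanged (A[8] not included)
P[k] for k >= 8: shift by delta = 3
  P[0] = 10 + 0 = 10
  P[1] = 30 + 0 = 30
  P[2] = 35 + 0 = 35
  P[3] = 47 + 0 = 47
  P[4] = 51 + 0 = 51
  P[5] = 55 + 0 = 55
  P[6] = 55 + 0 = 55
  P[7] = 62 + 0 = 62
  P[8] = 53 + 3 = 56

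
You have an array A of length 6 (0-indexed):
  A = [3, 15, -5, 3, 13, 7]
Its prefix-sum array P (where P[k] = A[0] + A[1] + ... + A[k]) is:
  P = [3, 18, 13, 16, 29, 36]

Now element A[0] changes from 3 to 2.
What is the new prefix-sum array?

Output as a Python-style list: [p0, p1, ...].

Change: A[0] 3 -> 2, delta = -1
P[k] for k < 0: unchanged (A[0] not included)
P[k] for k >= 0: shift by delta = -1
  P[0] = 3 + -1 = 2
  P[1] = 18 + -1 = 17
  P[2] = 13 + -1 = 12
  P[3] = 16 + -1 = 15
  P[4] = 29 + -1 = 28
  P[5] = 36 + -1 = 35

Answer: [2, 17, 12, 15, 28, 35]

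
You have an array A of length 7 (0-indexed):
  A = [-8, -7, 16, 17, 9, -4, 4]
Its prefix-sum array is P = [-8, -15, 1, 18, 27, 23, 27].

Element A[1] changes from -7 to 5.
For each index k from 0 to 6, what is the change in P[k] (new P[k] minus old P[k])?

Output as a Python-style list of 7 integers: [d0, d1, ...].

Element change: A[1] -7 -> 5, delta = 12
For k < 1: P[k] unchanged, delta_P[k] = 0
For k >= 1: P[k] shifts by exactly 12
Delta array: [0, 12, 12, 12, 12, 12, 12]

Answer: [0, 12, 12, 12, 12, 12, 12]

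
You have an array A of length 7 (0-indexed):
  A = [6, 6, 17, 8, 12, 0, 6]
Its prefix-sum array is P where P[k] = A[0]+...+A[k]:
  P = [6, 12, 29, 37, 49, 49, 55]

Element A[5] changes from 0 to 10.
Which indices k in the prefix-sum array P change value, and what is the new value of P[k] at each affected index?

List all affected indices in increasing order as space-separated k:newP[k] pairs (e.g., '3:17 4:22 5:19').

Answer: 5:59 6:65

Derivation:
P[k] = A[0] + ... + A[k]
P[k] includes A[5] iff k >= 5
Affected indices: 5, 6, ..., 6; delta = 10
  P[5]: 49 + 10 = 59
  P[6]: 55 + 10 = 65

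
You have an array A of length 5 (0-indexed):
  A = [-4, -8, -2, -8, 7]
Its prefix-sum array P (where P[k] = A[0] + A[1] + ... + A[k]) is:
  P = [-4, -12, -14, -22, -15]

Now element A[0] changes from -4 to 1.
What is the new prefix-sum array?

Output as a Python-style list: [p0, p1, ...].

Change: A[0] -4 -> 1, delta = 5
P[k] for k < 0: unchanged (A[0] not included)
P[k] for k >= 0: shift by delta = 5
  P[0] = -4 + 5 = 1
  P[1] = -12 + 5 = -7
  P[2] = -14 + 5 = -9
  P[3] = -22 + 5 = -17
  P[4] = -15 + 5 = -10

Answer: [1, -7, -9, -17, -10]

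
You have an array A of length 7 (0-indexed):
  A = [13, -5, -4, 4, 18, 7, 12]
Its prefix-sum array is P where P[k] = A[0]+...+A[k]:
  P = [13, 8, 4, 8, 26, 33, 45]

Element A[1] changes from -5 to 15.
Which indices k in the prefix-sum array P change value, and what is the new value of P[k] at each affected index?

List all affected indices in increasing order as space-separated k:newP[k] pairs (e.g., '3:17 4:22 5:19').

P[k] = A[0] + ... + A[k]
P[k] includes A[1] iff k >= 1
Affected indices: 1, 2, ..., 6; delta = 20
  P[1]: 8 + 20 = 28
  P[2]: 4 + 20 = 24
  P[3]: 8 + 20 = 28
  P[4]: 26 + 20 = 46
  P[5]: 33 + 20 = 53
  P[6]: 45 + 20 = 65

Answer: 1:28 2:24 3:28 4:46 5:53 6:65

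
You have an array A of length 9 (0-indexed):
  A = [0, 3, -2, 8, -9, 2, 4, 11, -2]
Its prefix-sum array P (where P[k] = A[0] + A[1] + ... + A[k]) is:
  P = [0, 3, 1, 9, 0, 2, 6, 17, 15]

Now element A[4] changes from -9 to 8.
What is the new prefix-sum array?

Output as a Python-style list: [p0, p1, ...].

Answer: [0, 3, 1, 9, 17, 19, 23, 34, 32]

Derivation:
Change: A[4] -9 -> 8, delta = 17
P[k] for k < 4: unchanged (A[4] not included)
P[k] for k >= 4: shift by delta = 17
  P[0] = 0 + 0 = 0
  P[1] = 3 + 0 = 3
  P[2] = 1 + 0 = 1
  P[3] = 9 + 0 = 9
  P[4] = 0 + 17 = 17
  P[5] = 2 + 17 = 19
  P[6] = 6 + 17 = 23
  P[7] = 17 + 17 = 34
  P[8] = 15 + 17 = 32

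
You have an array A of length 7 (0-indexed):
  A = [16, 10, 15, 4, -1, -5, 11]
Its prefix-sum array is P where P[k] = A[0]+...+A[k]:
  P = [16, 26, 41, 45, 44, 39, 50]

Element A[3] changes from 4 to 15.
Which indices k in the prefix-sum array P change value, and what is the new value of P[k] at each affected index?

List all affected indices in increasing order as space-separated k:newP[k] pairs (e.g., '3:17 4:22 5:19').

Answer: 3:56 4:55 5:50 6:61

Derivation:
P[k] = A[0] + ... + A[k]
P[k] includes A[3] iff k >= 3
Affected indices: 3, 4, ..., 6; delta = 11
  P[3]: 45 + 11 = 56
  P[4]: 44 + 11 = 55
  P[5]: 39 + 11 = 50
  P[6]: 50 + 11 = 61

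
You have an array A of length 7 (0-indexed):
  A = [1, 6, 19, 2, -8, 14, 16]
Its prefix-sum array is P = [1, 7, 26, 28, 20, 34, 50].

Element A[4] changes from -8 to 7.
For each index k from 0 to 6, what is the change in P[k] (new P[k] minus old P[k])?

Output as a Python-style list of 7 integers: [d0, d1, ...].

Answer: [0, 0, 0, 0, 15, 15, 15]

Derivation:
Element change: A[4] -8 -> 7, delta = 15
For k < 4: P[k] unchanged, delta_P[k] = 0
For k >= 4: P[k] shifts by exactly 15
Delta array: [0, 0, 0, 0, 15, 15, 15]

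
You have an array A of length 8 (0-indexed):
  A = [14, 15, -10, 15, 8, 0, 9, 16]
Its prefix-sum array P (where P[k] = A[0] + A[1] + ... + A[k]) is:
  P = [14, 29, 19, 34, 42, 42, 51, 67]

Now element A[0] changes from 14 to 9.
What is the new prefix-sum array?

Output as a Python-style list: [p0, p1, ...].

Change: A[0] 14 -> 9, delta = -5
P[k] for k < 0: unchanged (A[0] not included)
P[k] for k >= 0: shift by delta = -5
  P[0] = 14 + -5 = 9
  P[1] = 29 + -5 = 24
  P[2] = 19 + -5 = 14
  P[3] = 34 + -5 = 29
  P[4] = 42 + -5 = 37
  P[5] = 42 + -5 = 37
  P[6] = 51 + -5 = 46
  P[7] = 67 + -5 = 62

Answer: [9, 24, 14, 29, 37, 37, 46, 62]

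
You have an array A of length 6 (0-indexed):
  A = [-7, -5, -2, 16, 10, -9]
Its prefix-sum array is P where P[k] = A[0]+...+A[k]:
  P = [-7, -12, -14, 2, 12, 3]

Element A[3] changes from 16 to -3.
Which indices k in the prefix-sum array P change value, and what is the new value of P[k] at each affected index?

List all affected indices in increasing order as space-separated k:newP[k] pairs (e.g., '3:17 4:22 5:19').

Answer: 3:-17 4:-7 5:-16

Derivation:
P[k] = A[0] + ... + A[k]
P[k] includes A[3] iff k >= 3
Affected indices: 3, 4, ..., 5; delta = -19
  P[3]: 2 + -19 = -17
  P[4]: 12 + -19 = -7
  P[5]: 3 + -19 = -16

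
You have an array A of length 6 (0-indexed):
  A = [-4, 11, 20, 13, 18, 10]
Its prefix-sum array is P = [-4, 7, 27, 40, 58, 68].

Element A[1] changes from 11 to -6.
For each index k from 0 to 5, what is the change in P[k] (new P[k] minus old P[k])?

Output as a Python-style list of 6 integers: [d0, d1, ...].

Element change: A[1] 11 -> -6, delta = -17
For k < 1: P[k] unchanged, delta_P[k] = 0
For k >= 1: P[k] shifts by exactly -17
Delta array: [0, -17, -17, -17, -17, -17]

Answer: [0, -17, -17, -17, -17, -17]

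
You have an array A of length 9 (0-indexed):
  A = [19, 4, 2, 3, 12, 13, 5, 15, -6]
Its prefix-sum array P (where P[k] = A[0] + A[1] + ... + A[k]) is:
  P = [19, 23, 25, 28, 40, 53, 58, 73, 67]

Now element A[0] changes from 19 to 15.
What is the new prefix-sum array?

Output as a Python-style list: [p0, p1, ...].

Change: A[0] 19 -> 15, delta = -4
P[k] for k < 0: unchanged (A[0] not included)
P[k] for k >= 0: shift by delta = -4
  P[0] = 19 + -4 = 15
  P[1] = 23 + -4 = 19
  P[2] = 25 + -4 = 21
  P[3] = 28 + -4 = 24
  P[4] = 40 + -4 = 36
  P[5] = 53 + -4 = 49
  P[6] = 58 + -4 = 54
  P[7] = 73 + -4 = 69
  P[8] = 67 + -4 = 63

Answer: [15, 19, 21, 24, 36, 49, 54, 69, 63]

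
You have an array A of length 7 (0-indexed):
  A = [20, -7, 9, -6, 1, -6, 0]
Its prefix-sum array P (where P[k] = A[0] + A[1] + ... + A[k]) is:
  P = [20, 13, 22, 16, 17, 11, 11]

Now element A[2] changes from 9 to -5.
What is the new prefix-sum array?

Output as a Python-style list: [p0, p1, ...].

Answer: [20, 13, 8, 2, 3, -3, -3]

Derivation:
Change: A[2] 9 -> -5, delta = -14
P[k] for k < 2: unchanged (A[2] not included)
P[k] for k >= 2: shift by delta = -14
  P[0] = 20 + 0 = 20
  P[1] = 13 + 0 = 13
  P[2] = 22 + -14 = 8
  P[3] = 16 + -14 = 2
  P[4] = 17 + -14 = 3
  P[5] = 11 + -14 = -3
  P[6] = 11 + -14 = -3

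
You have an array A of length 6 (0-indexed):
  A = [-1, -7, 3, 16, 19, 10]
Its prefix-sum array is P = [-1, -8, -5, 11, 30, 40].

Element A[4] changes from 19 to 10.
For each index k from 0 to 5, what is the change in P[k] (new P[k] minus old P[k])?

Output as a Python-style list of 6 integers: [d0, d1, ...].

Answer: [0, 0, 0, 0, -9, -9]

Derivation:
Element change: A[4] 19 -> 10, delta = -9
For k < 4: P[k] unchanged, delta_P[k] = 0
For k >= 4: P[k] shifts by exactly -9
Delta array: [0, 0, 0, 0, -9, -9]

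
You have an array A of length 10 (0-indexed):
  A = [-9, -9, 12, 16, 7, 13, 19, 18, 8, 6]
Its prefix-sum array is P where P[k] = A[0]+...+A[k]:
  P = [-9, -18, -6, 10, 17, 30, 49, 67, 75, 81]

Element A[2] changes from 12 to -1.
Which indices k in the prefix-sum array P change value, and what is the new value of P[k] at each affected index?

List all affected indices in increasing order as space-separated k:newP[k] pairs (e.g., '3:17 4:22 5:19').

P[k] = A[0] + ... + A[k]
P[k] includes A[2] iff k >= 2
Affected indices: 2, 3, ..., 9; delta = -13
  P[2]: -6 + -13 = -19
  P[3]: 10 + -13 = -3
  P[4]: 17 + -13 = 4
  P[5]: 30 + -13 = 17
  P[6]: 49 + -13 = 36
  P[7]: 67 + -13 = 54
  P[8]: 75 + -13 = 62
  P[9]: 81 + -13 = 68

Answer: 2:-19 3:-3 4:4 5:17 6:36 7:54 8:62 9:68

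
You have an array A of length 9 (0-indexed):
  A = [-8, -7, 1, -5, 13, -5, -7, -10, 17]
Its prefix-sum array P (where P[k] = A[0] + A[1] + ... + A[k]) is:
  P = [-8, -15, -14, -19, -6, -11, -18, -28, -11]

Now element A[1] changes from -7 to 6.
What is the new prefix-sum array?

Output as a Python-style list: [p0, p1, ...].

Answer: [-8, -2, -1, -6, 7, 2, -5, -15, 2]

Derivation:
Change: A[1] -7 -> 6, delta = 13
P[k] for k < 1: unchanged (A[1] not included)
P[k] for k >= 1: shift by delta = 13
  P[0] = -8 + 0 = -8
  P[1] = -15 + 13 = -2
  P[2] = -14 + 13 = -1
  P[3] = -19 + 13 = -6
  P[4] = -6 + 13 = 7
  P[5] = -11 + 13 = 2
  P[6] = -18 + 13 = -5
  P[7] = -28 + 13 = -15
  P[8] = -11 + 13 = 2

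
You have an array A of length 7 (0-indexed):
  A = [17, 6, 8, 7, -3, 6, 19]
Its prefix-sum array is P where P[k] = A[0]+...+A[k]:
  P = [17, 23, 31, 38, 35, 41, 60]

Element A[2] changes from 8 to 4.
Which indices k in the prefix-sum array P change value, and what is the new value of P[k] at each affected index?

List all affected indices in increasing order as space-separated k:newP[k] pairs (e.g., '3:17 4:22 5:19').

P[k] = A[0] + ... + A[k]
P[k] includes A[2] iff k >= 2
Affected indices: 2, 3, ..., 6; delta = -4
  P[2]: 31 + -4 = 27
  P[3]: 38 + -4 = 34
  P[4]: 35 + -4 = 31
  P[5]: 41 + -4 = 37
  P[6]: 60 + -4 = 56

Answer: 2:27 3:34 4:31 5:37 6:56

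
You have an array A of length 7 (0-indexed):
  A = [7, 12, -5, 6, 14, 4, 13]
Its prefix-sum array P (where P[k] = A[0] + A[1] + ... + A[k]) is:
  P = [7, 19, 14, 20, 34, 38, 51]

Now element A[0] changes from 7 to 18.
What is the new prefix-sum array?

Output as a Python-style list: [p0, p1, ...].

Change: A[0] 7 -> 18, delta = 11
P[k] for k < 0: unchanged (A[0] not included)
P[k] for k >= 0: shift by delta = 11
  P[0] = 7 + 11 = 18
  P[1] = 19 + 11 = 30
  P[2] = 14 + 11 = 25
  P[3] = 20 + 11 = 31
  P[4] = 34 + 11 = 45
  P[5] = 38 + 11 = 49
  P[6] = 51 + 11 = 62

Answer: [18, 30, 25, 31, 45, 49, 62]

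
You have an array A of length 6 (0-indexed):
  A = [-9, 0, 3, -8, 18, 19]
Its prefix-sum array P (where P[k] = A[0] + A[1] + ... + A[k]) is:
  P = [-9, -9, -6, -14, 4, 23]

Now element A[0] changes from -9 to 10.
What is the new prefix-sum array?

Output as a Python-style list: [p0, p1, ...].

Change: A[0] -9 -> 10, delta = 19
P[k] for k < 0: unchanged (A[0] not included)
P[k] for k >= 0: shift by delta = 19
  P[0] = -9 + 19 = 10
  P[1] = -9 + 19 = 10
  P[2] = -6 + 19 = 13
  P[3] = -14 + 19 = 5
  P[4] = 4 + 19 = 23
  P[5] = 23 + 19 = 42

Answer: [10, 10, 13, 5, 23, 42]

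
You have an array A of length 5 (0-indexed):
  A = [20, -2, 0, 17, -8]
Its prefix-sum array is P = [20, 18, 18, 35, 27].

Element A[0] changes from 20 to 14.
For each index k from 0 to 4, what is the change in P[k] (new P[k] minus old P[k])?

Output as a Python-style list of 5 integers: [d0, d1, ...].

Element change: A[0] 20 -> 14, delta = -6
For k < 0: P[k] unchanged, delta_P[k] = 0
For k >= 0: P[k] shifts by exactly -6
Delta array: [-6, -6, -6, -6, -6]

Answer: [-6, -6, -6, -6, -6]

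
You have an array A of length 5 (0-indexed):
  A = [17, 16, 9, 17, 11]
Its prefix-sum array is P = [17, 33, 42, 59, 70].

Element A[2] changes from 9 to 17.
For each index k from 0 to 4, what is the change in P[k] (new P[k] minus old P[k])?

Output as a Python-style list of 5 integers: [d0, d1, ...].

Answer: [0, 0, 8, 8, 8]

Derivation:
Element change: A[2] 9 -> 17, delta = 8
For k < 2: P[k] unchanged, delta_P[k] = 0
For k >= 2: P[k] shifts by exactly 8
Delta array: [0, 0, 8, 8, 8]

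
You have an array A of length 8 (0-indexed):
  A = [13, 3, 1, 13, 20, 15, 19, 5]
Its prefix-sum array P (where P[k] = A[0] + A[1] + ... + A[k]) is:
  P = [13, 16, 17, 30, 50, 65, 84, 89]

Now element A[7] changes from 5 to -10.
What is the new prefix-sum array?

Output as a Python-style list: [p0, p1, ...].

Answer: [13, 16, 17, 30, 50, 65, 84, 74]

Derivation:
Change: A[7] 5 -> -10, delta = -15
P[k] for k < 7: unchanged (A[7] not included)
P[k] for k >= 7: shift by delta = -15
  P[0] = 13 + 0 = 13
  P[1] = 16 + 0 = 16
  P[2] = 17 + 0 = 17
  P[3] = 30 + 0 = 30
  P[4] = 50 + 0 = 50
  P[5] = 65 + 0 = 65
  P[6] = 84 + 0 = 84
  P[7] = 89 + -15 = 74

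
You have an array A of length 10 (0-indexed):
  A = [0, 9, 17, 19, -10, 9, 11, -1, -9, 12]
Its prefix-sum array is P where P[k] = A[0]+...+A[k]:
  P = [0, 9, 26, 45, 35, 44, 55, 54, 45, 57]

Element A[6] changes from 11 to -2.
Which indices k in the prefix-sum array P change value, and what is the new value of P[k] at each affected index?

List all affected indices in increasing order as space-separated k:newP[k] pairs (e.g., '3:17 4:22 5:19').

P[k] = A[0] + ... + A[k]
P[k] includes A[6] iff k >= 6
Affected indices: 6, 7, ..., 9; delta = -13
  P[6]: 55 + -13 = 42
  P[7]: 54 + -13 = 41
  P[8]: 45 + -13 = 32
  P[9]: 57 + -13 = 44

Answer: 6:42 7:41 8:32 9:44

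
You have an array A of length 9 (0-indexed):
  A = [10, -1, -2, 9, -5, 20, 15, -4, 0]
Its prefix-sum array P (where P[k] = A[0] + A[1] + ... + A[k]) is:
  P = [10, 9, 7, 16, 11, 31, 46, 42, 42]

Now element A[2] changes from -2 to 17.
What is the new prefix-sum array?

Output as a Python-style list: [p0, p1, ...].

Change: A[2] -2 -> 17, delta = 19
P[k] for k < 2: unchanged (A[2] not included)
P[k] for k >= 2: shift by delta = 19
  P[0] = 10 + 0 = 10
  P[1] = 9 + 0 = 9
  P[2] = 7 + 19 = 26
  P[3] = 16 + 19 = 35
  P[4] = 11 + 19 = 30
  P[5] = 31 + 19 = 50
  P[6] = 46 + 19 = 65
  P[7] = 42 + 19 = 61
  P[8] = 42 + 19 = 61

Answer: [10, 9, 26, 35, 30, 50, 65, 61, 61]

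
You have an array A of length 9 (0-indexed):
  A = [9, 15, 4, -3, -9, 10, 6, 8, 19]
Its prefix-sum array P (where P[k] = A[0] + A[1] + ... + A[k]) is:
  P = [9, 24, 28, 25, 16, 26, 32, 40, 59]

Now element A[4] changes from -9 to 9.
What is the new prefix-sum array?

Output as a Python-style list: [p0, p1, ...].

Change: A[4] -9 -> 9, delta = 18
P[k] for k < 4: unchanged (A[4] not included)
P[k] for k >= 4: shift by delta = 18
  P[0] = 9 + 0 = 9
  P[1] = 24 + 0 = 24
  P[2] = 28 + 0 = 28
  P[3] = 25 + 0 = 25
  P[4] = 16 + 18 = 34
  P[5] = 26 + 18 = 44
  P[6] = 32 + 18 = 50
  P[7] = 40 + 18 = 58
  P[8] = 59 + 18 = 77

Answer: [9, 24, 28, 25, 34, 44, 50, 58, 77]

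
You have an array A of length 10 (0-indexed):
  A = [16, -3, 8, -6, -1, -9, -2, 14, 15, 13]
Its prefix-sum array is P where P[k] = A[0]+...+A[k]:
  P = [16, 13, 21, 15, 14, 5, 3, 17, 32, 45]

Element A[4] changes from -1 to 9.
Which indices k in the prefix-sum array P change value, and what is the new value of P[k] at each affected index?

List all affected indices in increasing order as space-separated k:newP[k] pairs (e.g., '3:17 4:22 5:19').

Answer: 4:24 5:15 6:13 7:27 8:42 9:55

Derivation:
P[k] = A[0] + ... + A[k]
P[k] includes A[4] iff k >= 4
Affected indices: 4, 5, ..., 9; delta = 10
  P[4]: 14 + 10 = 24
  P[5]: 5 + 10 = 15
  P[6]: 3 + 10 = 13
  P[7]: 17 + 10 = 27
  P[8]: 32 + 10 = 42
  P[9]: 45 + 10 = 55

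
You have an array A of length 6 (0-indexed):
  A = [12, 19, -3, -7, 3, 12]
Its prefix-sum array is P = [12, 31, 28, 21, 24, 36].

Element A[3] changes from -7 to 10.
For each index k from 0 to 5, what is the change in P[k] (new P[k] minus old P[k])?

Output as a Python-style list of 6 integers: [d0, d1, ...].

Answer: [0, 0, 0, 17, 17, 17]

Derivation:
Element change: A[3] -7 -> 10, delta = 17
For k < 3: P[k] unchanged, delta_P[k] = 0
For k >= 3: P[k] shifts by exactly 17
Delta array: [0, 0, 0, 17, 17, 17]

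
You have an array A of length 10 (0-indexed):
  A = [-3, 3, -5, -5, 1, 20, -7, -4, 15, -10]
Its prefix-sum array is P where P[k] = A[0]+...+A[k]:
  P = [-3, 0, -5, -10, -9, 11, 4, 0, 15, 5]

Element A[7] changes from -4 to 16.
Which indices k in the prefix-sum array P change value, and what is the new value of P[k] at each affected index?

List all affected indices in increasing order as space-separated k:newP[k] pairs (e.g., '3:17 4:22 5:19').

Answer: 7:20 8:35 9:25

Derivation:
P[k] = A[0] + ... + A[k]
P[k] includes A[7] iff k >= 7
Affected indices: 7, 8, ..., 9; delta = 20
  P[7]: 0 + 20 = 20
  P[8]: 15 + 20 = 35
  P[9]: 5 + 20 = 25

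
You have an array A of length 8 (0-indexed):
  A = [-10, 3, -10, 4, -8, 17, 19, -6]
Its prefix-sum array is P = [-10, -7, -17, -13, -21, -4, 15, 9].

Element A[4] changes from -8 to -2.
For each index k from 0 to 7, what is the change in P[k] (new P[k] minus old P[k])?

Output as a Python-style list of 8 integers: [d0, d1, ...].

Element change: A[4] -8 -> -2, delta = 6
For k < 4: P[k] unchanged, delta_P[k] = 0
For k >= 4: P[k] shifts by exactly 6
Delta array: [0, 0, 0, 0, 6, 6, 6, 6]

Answer: [0, 0, 0, 0, 6, 6, 6, 6]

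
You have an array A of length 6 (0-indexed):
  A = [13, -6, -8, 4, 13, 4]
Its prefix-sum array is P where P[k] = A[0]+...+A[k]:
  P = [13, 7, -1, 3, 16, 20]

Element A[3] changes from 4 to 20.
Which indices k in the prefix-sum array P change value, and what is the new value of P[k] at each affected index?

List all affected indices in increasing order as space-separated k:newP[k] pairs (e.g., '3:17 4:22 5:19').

Answer: 3:19 4:32 5:36

Derivation:
P[k] = A[0] + ... + A[k]
P[k] includes A[3] iff k >= 3
Affected indices: 3, 4, ..., 5; delta = 16
  P[3]: 3 + 16 = 19
  P[4]: 16 + 16 = 32
  P[5]: 20 + 16 = 36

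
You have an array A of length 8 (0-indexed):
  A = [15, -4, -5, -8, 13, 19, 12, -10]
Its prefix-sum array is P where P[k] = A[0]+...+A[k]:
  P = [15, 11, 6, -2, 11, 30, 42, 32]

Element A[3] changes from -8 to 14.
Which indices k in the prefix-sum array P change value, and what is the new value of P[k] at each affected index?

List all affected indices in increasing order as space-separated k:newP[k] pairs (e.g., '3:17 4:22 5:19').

P[k] = A[0] + ... + A[k]
P[k] includes A[3] iff k >= 3
Affected indices: 3, 4, ..., 7; delta = 22
  P[3]: -2 + 22 = 20
  P[4]: 11 + 22 = 33
  P[5]: 30 + 22 = 52
  P[6]: 42 + 22 = 64
  P[7]: 32 + 22 = 54

Answer: 3:20 4:33 5:52 6:64 7:54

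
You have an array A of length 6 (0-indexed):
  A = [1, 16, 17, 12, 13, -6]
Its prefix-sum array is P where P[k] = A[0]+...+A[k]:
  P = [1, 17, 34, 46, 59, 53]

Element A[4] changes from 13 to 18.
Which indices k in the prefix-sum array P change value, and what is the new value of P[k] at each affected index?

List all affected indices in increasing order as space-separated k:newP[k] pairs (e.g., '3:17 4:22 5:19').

Answer: 4:64 5:58

Derivation:
P[k] = A[0] + ... + A[k]
P[k] includes A[4] iff k >= 4
Affected indices: 4, 5, ..., 5; delta = 5
  P[4]: 59 + 5 = 64
  P[5]: 53 + 5 = 58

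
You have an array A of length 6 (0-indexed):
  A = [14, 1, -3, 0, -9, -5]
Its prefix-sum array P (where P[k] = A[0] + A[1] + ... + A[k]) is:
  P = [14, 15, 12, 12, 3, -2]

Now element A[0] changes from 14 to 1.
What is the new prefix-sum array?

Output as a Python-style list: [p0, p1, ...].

Answer: [1, 2, -1, -1, -10, -15]

Derivation:
Change: A[0] 14 -> 1, delta = -13
P[k] for k < 0: unchanged (A[0] not included)
P[k] for k >= 0: shift by delta = -13
  P[0] = 14 + -13 = 1
  P[1] = 15 + -13 = 2
  P[2] = 12 + -13 = -1
  P[3] = 12 + -13 = -1
  P[4] = 3 + -13 = -10
  P[5] = -2 + -13 = -15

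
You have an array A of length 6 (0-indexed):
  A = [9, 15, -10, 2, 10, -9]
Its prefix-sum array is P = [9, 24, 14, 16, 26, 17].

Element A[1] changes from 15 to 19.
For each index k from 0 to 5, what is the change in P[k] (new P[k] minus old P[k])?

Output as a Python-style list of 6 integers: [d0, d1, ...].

Element change: A[1] 15 -> 19, delta = 4
For k < 1: P[k] unchanged, delta_P[k] = 0
For k >= 1: P[k] shifts by exactly 4
Delta array: [0, 4, 4, 4, 4, 4]

Answer: [0, 4, 4, 4, 4, 4]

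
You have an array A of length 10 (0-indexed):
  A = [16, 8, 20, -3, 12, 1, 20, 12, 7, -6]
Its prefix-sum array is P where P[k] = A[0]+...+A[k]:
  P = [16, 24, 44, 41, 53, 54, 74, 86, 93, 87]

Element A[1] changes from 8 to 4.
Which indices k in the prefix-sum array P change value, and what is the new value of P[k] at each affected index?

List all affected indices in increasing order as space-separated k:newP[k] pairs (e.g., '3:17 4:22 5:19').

P[k] = A[0] + ... + A[k]
P[k] includes A[1] iff k >= 1
Affected indices: 1, 2, ..., 9; delta = -4
  P[1]: 24 + -4 = 20
  P[2]: 44 + -4 = 40
  P[3]: 41 + -4 = 37
  P[4]: 53 + -4 = 49
  P[5]: 54 + -4 = 50
  P[6]: 74 + -4 = 70
  P[7]: 86 + -4 = 82
  P[8]: 93 + -4 = 89
  P[9]: 87 + -4 = 83

Answer: 1:20 2:40 3:37 4:49 5:50 6:70 7:82 8:89 9:83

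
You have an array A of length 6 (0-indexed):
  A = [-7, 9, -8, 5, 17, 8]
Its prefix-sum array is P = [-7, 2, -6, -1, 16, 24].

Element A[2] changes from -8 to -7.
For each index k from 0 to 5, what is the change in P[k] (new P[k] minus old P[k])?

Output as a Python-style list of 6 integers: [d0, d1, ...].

Element change: A[2] -8 -> -7, delta = 1
For k < 2: P[k] unchanged, delta_P[k] = 0
For k >= 2: P[k] shifts by exactly 1
Delta array: [0, 0, 1, 1, 1, 1]

Answer: [0, 0, 1, 1, 1, 1]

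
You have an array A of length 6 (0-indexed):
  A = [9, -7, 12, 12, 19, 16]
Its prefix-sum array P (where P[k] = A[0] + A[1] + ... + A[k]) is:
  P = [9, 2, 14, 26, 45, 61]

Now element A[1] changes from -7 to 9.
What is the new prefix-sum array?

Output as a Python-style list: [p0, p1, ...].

Answer: [9, 18, 30, 42, 61, 77]

Derivation:
Change: A[1] -7 -> 9, delta = 16
P[k] for k < 1: unchanged (A[1] not included)
P[k] for k >= 1: shift by delta = 16
  P[0] = 9 + 0 = 9
  P[1] = 2 + 16 = 18
  P[2] = 14 + 16 = 30
  P[3] = 26 + 16 = 42
  P[4] = 45 + 16 = 61
  P[5] = 61 + 16 = 77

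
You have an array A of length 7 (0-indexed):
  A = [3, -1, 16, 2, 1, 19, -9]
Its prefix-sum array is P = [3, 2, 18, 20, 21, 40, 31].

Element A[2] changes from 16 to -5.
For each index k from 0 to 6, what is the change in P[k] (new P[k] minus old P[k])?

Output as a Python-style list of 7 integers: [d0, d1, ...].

Element change: A[2] 16 -> -5, delta = -21
For k < 2: P[k] unchanged, delta_P[k] = 0
For k >= 2: P[k] shifts by exactly -21
Delta array: [0, 0, -21, -21, -21, -21, -21]

Answer: [0, 0, -21, -21, -21, -21, -21]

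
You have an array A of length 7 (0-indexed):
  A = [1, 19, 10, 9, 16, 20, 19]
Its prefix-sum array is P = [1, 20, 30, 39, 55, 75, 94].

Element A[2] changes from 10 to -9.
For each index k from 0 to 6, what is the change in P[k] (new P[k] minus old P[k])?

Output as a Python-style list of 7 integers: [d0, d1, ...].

Answer: [0, 0, -19, -19, -19, -19, -19]

Derivation:
Element change: A[2] 10 -> -9, delta = -19
For k < 2: P[k] unchanged, delta_P[k] = 0
For k >= 2: P[k] shifts by exactly -19
Delta array: [0, 0, -19, -19, -19, -19, -19]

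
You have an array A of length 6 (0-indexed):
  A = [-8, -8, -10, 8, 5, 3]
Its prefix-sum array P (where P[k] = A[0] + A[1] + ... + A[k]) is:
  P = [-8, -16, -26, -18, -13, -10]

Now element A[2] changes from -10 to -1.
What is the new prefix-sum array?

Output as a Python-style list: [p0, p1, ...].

Answer: [-8, -16, -17, -9, -4, -1]

Derivation:
Change: A[2] -10 -> -1, delta = 9
P[k] for k < 2: unchanged (A[2] not included)
P[k] for k >= 2: shift by delta = 9
  P[0] = -8 + 0 = -8
  P[1] = -16 + 0 = -16
  P[2] = -26 + 9 = -17
  P[3] = -18 + 9 = -9
  P[4] = -13 + 9 = -4
  P[5] = -10 + 9 = -1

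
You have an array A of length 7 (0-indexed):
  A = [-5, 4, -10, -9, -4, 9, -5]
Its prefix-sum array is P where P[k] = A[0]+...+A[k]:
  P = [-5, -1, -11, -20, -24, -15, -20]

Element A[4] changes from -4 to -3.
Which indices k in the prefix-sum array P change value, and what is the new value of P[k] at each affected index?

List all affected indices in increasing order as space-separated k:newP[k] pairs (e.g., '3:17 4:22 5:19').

Answer: 4:-23 5:-14 6:-19

Derivation:
P[k] = A[0] + ... + A[k]
P[k] includes A[4] iff k >= 4
Affected indices: 4, 5, ..., 6; delta = 1
  P[4]: -24 + 1 = -23
  P[5]: -15 + 1 = -14
  P[6]: -20 + 1 = -19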